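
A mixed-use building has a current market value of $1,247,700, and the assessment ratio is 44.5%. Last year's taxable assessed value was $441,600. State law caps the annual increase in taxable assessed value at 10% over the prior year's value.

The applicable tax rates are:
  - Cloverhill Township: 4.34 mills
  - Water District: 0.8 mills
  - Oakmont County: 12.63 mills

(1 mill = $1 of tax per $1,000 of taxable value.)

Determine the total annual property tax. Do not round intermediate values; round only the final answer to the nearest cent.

$8,631.96

Uncapped assessed value = $1,247,700 × 0.445 = $555,226.5
Cap limit = $441,600 × 1.1 = $485,760
Taxable assessed value = min($555,226.5, $485,760) = $485,760 (cap binds)
Cloverhill Township: $485,760 × 0.00434 = $2,108.1984
Water District: $485,760 × 0.0008 = $388.608
Oakmont County: $485,760 × 0.01263 = $6,135.1488
Total = $8,631.9552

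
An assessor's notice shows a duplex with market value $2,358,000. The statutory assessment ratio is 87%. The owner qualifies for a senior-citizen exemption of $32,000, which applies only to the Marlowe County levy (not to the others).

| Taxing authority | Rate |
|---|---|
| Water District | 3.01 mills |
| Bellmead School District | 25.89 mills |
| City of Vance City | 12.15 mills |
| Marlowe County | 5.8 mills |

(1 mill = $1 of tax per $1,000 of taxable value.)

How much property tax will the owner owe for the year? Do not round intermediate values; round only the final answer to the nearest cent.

$95,925.30

Assessed value = $2,358,000 × 0.87 = $2,051,460
Water District: $2,051,460 × 0.00301 = $6,174.8946
Bellmead School District: $2,051,460 × 0.02589 = $53,112.2994
City of Vance City: $2,051,460 × 0.01215 = $24,925.239
Marlowe County: ($2,051,460 − $32,000) × 0.0058 = $2,019,460 × 0.0058 = $11,712.868
Total = $95,925.301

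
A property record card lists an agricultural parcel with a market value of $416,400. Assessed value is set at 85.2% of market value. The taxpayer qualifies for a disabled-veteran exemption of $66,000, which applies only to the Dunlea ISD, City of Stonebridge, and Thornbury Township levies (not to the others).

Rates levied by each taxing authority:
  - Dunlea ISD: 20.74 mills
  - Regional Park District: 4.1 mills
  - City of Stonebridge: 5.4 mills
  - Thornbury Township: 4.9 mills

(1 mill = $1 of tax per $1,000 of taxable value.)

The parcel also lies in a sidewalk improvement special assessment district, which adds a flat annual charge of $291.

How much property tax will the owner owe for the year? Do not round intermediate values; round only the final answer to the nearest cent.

$10,709.08

Assessed value = $416,400 × 0.852 = $354,772.8
Dunlea ISD: ($354,772.8 − $66,000) × 0.02074 = $288,772.8 × 0.02074 = $5,989.147872
Regional Park District: $354,772.8 × 0.0041 = $1,454.56848
City of Stonebridge: ($354,772.8 − $66,000) × 0.0054 = $288,772.8 × 0.0054 = $1,559.37312
Thornbury Township: ($354,772.8 − $66,000) × 0.0049 = $288,772.8 × 0.0049 = $1,414.98672
Levies subtotal = $10,418.076192
Total = $10,418.076192 + $291 = $10,709.076192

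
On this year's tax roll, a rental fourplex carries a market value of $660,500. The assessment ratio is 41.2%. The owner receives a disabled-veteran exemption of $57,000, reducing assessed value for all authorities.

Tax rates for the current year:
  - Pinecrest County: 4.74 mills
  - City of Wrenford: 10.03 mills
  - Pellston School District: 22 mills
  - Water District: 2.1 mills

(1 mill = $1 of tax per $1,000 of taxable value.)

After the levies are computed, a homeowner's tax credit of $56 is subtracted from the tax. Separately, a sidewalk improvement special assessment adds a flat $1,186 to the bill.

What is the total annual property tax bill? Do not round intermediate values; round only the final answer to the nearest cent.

Assessed value = $660,500 × 0.412 = $272,126
Taxable value = $272,126 − $57,000 = $215,126
Pinecrest County: $215,126 × 0.00474 = $1,019.69724
City of Wrenford: $215,126 × 0.01003 = $2,157.71378
Pellston School District: $215,126 × 0.022 = $4,732.772
Water District: $215,126 × 0.0021 = $451.7646
Levies subtotal = $8,361.94762
After credit = $8,361.94762 − $56 = $8,305.94762
Total = $8,305.94762 + $1,186 = $9,491.94762

$9,491.95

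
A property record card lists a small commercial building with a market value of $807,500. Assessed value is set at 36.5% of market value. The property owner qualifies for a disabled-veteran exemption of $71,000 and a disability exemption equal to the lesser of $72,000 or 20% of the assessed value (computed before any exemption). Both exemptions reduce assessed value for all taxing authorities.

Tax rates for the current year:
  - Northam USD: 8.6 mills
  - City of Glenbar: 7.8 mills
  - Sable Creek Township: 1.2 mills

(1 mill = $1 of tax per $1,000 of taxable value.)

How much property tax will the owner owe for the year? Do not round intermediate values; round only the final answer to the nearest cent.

$2,900.30

Assessed value = $807,500 × 0.365 = $294,737.5
Disability exemption = min($72,000, 20% × $294,737.5) = min($72,000, $58,947.5) = $58,947.5 (percentage binds)
Taxable value = $294,737.5 − $71,000 − $58,947.5 = $164,790
Northam USD: $164,790 × 0.0086 = $1,417.194
City of Glenbar: $164,790 × 0.0078 = $1,285.362
Sable Creek Township: $164,790 × 0.0012 = $197.748
Total = $2,900.304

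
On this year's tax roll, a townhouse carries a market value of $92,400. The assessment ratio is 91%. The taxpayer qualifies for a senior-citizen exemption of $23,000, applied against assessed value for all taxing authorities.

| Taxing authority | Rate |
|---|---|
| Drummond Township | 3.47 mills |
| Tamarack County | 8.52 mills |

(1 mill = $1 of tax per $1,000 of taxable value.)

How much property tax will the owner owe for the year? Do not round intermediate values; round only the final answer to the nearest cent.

$732.40

Assessed value = $92,400 × 0.91 = $84,084
Taxable value = $84,084 − $23,000 = $61,084
Drummond Township: $61,084 × 0.00347 = $211.96148
Tamarack County: $61,084 × 0.00852 = $520.43568
Total = $211.96148 + $520.43568 = $732.39716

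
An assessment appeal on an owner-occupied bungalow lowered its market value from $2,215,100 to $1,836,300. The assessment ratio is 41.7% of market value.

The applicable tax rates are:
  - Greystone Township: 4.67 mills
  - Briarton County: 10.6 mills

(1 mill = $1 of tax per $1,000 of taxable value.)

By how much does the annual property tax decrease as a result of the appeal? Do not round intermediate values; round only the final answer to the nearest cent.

$2,412.04

Old assessed value = $2,215,100 × 0.417 = $923,696.7
New assessed value = $1,836,300 × 0.417 = $765,737.1
Combined rate = 0.00467 + 0.0106 = 0.01527
Old tax = $923,696.7 × 0.01527 = $14,104.848609
New tax = $765,737.1 × 0.01527 = $11,692.805517
Reduction = $14,104.848609 − $11,692.805517 = $2,412.043092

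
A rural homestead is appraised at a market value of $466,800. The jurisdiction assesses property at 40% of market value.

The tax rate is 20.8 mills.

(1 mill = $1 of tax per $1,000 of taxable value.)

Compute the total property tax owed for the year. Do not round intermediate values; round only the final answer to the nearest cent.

Assessed value = $466,800 × 0.4 = $186,720
Tax = $186,720 × 0.0208 = $3,883.776

$3,883.78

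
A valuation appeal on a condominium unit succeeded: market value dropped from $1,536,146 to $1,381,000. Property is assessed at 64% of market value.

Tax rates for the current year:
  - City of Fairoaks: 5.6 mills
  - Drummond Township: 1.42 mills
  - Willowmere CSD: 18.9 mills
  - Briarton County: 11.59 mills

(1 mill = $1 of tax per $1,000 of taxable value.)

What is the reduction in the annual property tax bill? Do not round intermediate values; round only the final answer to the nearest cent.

Old assessed value = $1,536,146 × 0.64 = $983,133.44
New assessed value = $1,381,000 × 0.64 = $883,840
Combined rate = 0.0056 + 0.00142 + 0.0189 + 0.01159 = 0.03751
Old tax = $983,133.44 × 0.03751 = $36,877.3353344
New tax = $883,840 × 0.03751 = $33,152.8384
Reduction = $36,877.3353344 − $33,152.8384 = $3,724.4969344

$3,724.50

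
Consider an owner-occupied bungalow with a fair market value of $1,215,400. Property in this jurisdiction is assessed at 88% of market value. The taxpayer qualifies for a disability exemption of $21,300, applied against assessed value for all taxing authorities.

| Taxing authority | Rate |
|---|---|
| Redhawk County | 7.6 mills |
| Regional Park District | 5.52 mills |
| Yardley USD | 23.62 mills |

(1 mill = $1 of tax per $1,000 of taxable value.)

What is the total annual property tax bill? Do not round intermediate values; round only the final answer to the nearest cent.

$38,512.78

Assessed value = $1,215,400 × 0.88 = $1,069,552
Taxable value = $1,069,552 − $21,300 = $1,048,252
Redhawk County: $1,048,252 × 0.0076 = $7,966.7152
Regional Park District: $1,048,252 × 0.00552 = $5,786.35104
Yardley USD: $1,048,252 × 0.02362 = $24,759.71224
Total = $7,966.7152 + $5,786.35104 + $24,759.71224 = $38,512.77848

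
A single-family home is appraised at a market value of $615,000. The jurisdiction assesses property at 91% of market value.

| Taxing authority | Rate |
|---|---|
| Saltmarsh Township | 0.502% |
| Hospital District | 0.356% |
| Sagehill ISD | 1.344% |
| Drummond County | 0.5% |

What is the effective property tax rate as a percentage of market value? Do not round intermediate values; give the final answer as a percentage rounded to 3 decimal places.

Assessed value = $615,000 × 0.91 = $559,650
Saltmarsh Township: $559,650 × 0.00502 = $2,809.443
Hospital District: $559,650 × 0.00356 = $1,992.354
Sagehill ISD: $559,650 × 0.01344 = $7,521.696
Drummond County: $559,650 × 0.005 = $2,798.25
Total tax = $15,121.743
Effective rate = $15,121.743 ÷ $615,000 = 2.459% of market value

2.459%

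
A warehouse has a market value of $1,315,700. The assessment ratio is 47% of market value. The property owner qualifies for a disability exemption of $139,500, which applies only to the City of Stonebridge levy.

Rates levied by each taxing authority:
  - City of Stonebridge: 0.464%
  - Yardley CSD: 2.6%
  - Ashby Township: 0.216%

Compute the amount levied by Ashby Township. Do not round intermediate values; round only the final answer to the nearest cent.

Assessed value = $1,315,700 × 0.47 = $618,379
Ashby Township taxable value = $618,379 (exemption does not apply)
Ashby Township levy = $618,379 × 0.00216 = $1,335.69864

$1,335.70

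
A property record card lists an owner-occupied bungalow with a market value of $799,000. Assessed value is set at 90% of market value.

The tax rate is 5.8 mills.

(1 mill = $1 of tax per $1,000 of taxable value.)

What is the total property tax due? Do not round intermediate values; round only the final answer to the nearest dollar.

Assessed value = $799,000 × 0.9 = $719,100
Tax = $719,100 × 0.0058 = $4,170.78

$4,171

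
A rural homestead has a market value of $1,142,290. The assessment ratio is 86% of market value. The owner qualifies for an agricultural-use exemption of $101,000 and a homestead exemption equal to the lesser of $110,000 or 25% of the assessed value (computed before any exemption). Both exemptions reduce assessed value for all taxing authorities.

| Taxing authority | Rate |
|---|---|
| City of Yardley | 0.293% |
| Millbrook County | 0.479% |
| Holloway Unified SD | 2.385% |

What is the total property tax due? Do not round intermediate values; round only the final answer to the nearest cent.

Assessed value = $1,142,290 × 0.86 = $982,369.4
Homestead exemption = min($110,000, 25% × $982,369.4) = min($110,000, $245,592.35) = $110,000 (dollar cap binds)
Taxable value = $982,369.4 − $101,000 − $110,000 = $771,369.4
City of Yardley: $771,369.4 × 0.00293 = $2,260.112342
Millbrook County: $771,369.4 × 0.00479 = $3,694.859426
Holloway Unified SD: $771,369.4 × 0.02385 = $18,397.16019
Total = $24,352.131958

$24,352.13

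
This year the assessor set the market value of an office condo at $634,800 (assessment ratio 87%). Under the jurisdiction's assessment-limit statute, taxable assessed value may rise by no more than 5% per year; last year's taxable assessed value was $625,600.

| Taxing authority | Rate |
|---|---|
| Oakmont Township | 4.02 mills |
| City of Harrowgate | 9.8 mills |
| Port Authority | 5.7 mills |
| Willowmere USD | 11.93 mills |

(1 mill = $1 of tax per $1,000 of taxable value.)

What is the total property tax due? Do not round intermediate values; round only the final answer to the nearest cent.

$17,369.08

Uncapped assessed value = $634,800 × 0.87 = $552,276
Cap limit = $625,600 × 1.05 = $656,880
Taxable assessed value = min($552,276, $656,880) = $552,276 (cap does not bind)
Oakmont Township: $552,276 × 0.00402 = $2,220.14952
City of Harrowgate: $552,276 × 0.0098 = $5,412.3048
Port Authority: $552,276 × 0.0057 = $3,147.9732
Willowmere USD: $552,276 × 0.01193 = $6,588.65268
Total = $17,369.0802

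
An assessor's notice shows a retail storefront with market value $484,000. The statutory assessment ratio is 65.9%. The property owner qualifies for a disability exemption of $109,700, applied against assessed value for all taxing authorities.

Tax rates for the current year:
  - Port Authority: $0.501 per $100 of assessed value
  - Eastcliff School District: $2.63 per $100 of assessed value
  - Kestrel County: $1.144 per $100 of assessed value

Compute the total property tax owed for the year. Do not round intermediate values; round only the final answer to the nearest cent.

$8,945.69

Assessed value = $484,000 × 0.659 = $318,956
Taxable value = $318,956 − $109,700 = $209,256
Port Authority: $209,256 × 0.00501 = $1,048.37256
Eastcliff School District: $209,256 × 0.0263 = $5,503.4328
Kestrel County: $209,256 × 0.01144 = $2,393.88864
Total = $1,048.37256 + $5,503.4328 + $2,393.88864 = $8,945.694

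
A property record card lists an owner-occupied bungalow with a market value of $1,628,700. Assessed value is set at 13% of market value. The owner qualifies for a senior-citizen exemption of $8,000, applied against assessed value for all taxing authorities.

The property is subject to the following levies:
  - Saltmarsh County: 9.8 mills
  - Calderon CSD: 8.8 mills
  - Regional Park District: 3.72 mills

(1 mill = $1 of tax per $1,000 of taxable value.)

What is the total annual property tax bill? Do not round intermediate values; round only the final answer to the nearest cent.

$4,547.28

Assessed value = $1,628,700 × 0.13 = $211,731
Taxable value = $211,731 − $8,000 = $203,731
Saltmarsh County: $203,731 × 0.0098 = $1,996.5638
Calderon CSD: $203,731 × 0.0088 = $1,792.8328
Regional Park District: $203,731 × 0.00372 = $757.87932
Total = $1,996.5638 + $1,792.8328 + $757.87932 = $4,547.27592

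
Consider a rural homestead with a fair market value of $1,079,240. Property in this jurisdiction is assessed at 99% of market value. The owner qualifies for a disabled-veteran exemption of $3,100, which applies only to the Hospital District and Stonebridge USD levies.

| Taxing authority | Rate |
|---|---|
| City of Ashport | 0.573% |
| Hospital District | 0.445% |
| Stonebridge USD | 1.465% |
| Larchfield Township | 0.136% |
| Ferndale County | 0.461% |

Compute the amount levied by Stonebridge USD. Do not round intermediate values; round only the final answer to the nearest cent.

Assessed value = $1,079,240 × 0.99 = $1,068,447.6
Stonebridge USD taxable value = $1,068,447.6 − $3,100 = $1,065,347.6
Stonebridge USD levy = $1,065,347.6 × 0.01465 = $15,607.34234

$15,607.34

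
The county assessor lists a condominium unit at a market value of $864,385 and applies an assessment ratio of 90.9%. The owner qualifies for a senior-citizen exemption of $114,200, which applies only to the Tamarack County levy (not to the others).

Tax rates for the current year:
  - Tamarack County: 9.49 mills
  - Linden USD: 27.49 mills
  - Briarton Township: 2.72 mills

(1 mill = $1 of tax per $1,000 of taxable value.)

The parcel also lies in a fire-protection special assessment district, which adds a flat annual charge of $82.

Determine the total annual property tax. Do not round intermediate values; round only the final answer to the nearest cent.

$30,191.56

Assessed value = $864,385 × 0.909 = $785,725.965
Tamarack County: ($785,725.965 − $114,200) × 0.00949 = $671,525.965 × 0.00949 = $6,372.78140785
Linden USD: $785,725.965 × 0.02749 = $21,599.60677785
Briarton Township: $785,725.965 × 0.00272 = $2,137.1746248
Levies subtotal = $30,109.5628105
Total = $30,109.5628105 + $82 = $30,191.5628105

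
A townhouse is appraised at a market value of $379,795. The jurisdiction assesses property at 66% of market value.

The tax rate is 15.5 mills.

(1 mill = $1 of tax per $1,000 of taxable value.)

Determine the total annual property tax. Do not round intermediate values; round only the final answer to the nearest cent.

Assessed value = $379,795 × 0.66 = $250,664.7
Tax = $250,664.7 × 0.0155 = $3,885.30285

$3,885.30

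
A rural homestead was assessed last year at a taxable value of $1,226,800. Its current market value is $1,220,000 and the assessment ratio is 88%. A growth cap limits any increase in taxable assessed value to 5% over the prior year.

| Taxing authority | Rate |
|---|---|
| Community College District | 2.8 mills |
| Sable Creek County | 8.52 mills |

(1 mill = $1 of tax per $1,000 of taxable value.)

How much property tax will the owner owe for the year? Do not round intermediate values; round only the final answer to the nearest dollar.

$12,153

Uncapped assessed value = $1,220,000 × 0.88 = $1,073,600
Cap limit = $1,226,800 × 1.05 = $1,288,140
Taxable assessed value = min($1,073,600, $1,288,140) = $1,073,600 (cap does not bind)
Community College District: $1,073,600 × 0.0028 = $3,006.08
Sable Creek County: $1,073,600 × 0.00852 = $9,147.072
Total = $12,153.152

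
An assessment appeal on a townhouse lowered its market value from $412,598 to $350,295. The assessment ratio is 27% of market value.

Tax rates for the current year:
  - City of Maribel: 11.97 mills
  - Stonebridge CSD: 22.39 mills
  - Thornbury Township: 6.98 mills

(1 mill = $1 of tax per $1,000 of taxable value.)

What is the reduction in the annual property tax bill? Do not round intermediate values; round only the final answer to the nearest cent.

$695.41

Old assessed value = $412,598 × 0.27 = $111,401.46
New assessed value = $350,295 × 0.27 = $94,579.65
Combined rate = 0.01197 + 0.02239 + 0.00698 = 0.04134
Old tax = $111,401.46 × 0.04134 = $4,605.3363564
New tax = $94,579.65 × 0.04134 = $3,909.922731
Reduction = $4,605.3363564 − $3,909.922731 = $695.4136254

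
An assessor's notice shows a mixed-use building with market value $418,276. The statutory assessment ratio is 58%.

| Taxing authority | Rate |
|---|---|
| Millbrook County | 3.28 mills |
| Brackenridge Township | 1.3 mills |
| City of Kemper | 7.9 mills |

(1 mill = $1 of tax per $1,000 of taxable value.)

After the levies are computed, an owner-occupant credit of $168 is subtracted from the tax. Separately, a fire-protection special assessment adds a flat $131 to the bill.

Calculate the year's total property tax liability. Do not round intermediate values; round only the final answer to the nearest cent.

$2,990.65

Assessed value = $418,276 × 0.58 = $242,600.08
Millbrook County: $242,600.08 × 0.00328 = $795.7282624
Brackenridge Township: $242,600.08 × 0.0013 = $315.380104
City of Kemper: $242,600.08 × 0.0079 = $1,916.540632
Levies subtotal = $3,027.6489984
After credit = $3,027.6489984 − $168 = $2,859.6489984
Total = $2,859.6489984 + $131 = $2,990.6489984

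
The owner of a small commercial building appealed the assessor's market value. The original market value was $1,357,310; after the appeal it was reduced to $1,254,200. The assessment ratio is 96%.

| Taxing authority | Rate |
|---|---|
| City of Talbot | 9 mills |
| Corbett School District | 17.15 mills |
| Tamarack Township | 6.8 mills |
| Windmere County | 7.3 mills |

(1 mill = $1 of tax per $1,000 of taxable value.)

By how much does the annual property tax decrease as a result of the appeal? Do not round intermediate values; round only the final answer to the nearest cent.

Old assessed value = $1,357,310 × 0.96 = $1,303,017.6
New assessed value = $1,254,200 × 0.96 = $1,204,032
Combined rate = 0.009 + 0.01715 + 0.0068 + 0.0073 = 0.04025
Old tax = $1,303,017.6 × 0.04025 = $52,446.4584
New tax = $1,204,032 × 0.04025 = $48,462.288
Reduction = $52,446.4584 − $48,462.288 = $3,984.1704

$3,984.17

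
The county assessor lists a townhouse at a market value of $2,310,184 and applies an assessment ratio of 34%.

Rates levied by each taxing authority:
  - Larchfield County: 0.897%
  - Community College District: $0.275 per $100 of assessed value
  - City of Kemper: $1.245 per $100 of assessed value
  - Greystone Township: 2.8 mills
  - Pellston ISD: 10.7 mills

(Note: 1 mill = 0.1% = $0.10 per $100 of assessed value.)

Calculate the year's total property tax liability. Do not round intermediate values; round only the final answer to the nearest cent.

Assessed value = $2,310,184 × 0.34 = $785,462.56
Larchfield County: $785,462.56 × 0.00897 = $7,045.5991632
Community College District: $785,462.56 × 0.00275 = $2,160.02204
City of Kemper: $785,462.56 × 0.01245 = $9,779.008872
Greystone Township: $785,462.56 × 0.0028 = $2,199.295168
Pellston ISD: $785,462.56 × 0.0107 = $8,404.449392
Total = $29,588.3746352

$29,588.37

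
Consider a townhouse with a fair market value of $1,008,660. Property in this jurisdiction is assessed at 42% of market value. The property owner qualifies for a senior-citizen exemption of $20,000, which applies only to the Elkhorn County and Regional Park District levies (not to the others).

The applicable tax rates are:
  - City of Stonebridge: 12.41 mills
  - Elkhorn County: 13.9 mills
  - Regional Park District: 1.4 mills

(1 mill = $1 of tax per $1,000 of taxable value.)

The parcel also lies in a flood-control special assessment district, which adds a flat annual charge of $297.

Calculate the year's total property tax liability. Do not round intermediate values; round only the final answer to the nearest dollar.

Assessed value = $1,008,660 × 0.42 = $423,637.2
City of Stonebridge: $423,637.2 × 0.01241 = $5,257.337652
Elkhorn County: ($423,637.2 − $20,000) × 0.0139 = $403,637.2 × 0.0139 = $5,610.55708
Regional Park District: ($423,637.2 − $20,000) × 0.0014 = $403,637.2 × 0.0014 = $565.09208
Levies subtotal = $11,432.986812
Total = $11,432.986812 + $297 = $11,729.986812

$11,730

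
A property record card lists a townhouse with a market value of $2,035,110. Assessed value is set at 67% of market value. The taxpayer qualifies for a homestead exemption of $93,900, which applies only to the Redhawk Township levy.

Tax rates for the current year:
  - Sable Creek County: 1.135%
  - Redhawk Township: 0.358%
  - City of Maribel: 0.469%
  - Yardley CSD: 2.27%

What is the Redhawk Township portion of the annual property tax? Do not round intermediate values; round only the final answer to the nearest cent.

$4,545.25

Assessed value = $2,035,110 × 0.67 = $1,363,523.7
Redhawk Township taxable value = $1,363,523.7 − $93,900 = $1,269,623.7
Redhawk Township levy = $1,269,623.7 × 0.00358 = $4,545.252846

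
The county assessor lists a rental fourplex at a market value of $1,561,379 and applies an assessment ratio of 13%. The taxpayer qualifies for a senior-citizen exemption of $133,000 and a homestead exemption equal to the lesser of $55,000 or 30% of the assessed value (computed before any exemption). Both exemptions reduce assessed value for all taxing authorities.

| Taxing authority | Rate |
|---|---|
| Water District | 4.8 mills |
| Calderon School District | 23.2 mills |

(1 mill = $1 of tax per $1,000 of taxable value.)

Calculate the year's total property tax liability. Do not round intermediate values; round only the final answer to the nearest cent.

Assessed value = $1,561,379 × 0.13 = $202,979.27
Homestead exemption = min($55,000, 30% × $202,979.27) = min($55,000, $60,893.781) = $55,000 (dollar cap binds)
Taxable value = $202,979.27 − $133,000 − $55,000 = $14,979.27
Water District: $14,979.27 × 0.0048 = $71.900496
Calderon School District: $14,979.27 × 0.0232 = $347.519064
Total = $419.41956

$419.42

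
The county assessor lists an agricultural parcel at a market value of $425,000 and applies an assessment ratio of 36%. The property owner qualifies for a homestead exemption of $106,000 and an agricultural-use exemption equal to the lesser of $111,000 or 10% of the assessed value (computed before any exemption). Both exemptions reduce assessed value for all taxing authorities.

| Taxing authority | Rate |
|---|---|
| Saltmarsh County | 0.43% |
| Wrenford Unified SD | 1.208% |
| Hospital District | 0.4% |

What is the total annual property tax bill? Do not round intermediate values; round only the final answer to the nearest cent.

$646.05

Assessed value = $425,000 × 0.36 = $153,000
Agricultural-use exemption = min($111,000, 10% × $153,000) = min($111,000, $15,300) = $15,300 (percentage binds)
Taxable value = $153,000 − $106,000 − $15,300 = $31,700
Saltmarsh County: $31,700 × 0.0043 = $136.31
Wrenford Unified SD: $31,700 × 0.01208 = $382.936
Hospital District: $31,700 × 0.004 = $126.8
Total = $646.046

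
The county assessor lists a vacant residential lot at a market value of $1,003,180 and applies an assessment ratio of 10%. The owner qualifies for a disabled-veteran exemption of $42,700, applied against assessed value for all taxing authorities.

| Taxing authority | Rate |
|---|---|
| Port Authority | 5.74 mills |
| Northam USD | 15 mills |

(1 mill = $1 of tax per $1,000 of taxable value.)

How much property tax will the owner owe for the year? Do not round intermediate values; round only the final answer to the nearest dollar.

Assessed value = $1,003,180 × 0.1 = $100,318
Taxable value = $100,318 − $42,700 = $57,618
Port Authority: $57,618 × 0.00574 = $330.72732
Northam USD: $57,618 × 0.015 = $864.27
Total = $330.72732 + $864.27 = $1,194.99732

$1,195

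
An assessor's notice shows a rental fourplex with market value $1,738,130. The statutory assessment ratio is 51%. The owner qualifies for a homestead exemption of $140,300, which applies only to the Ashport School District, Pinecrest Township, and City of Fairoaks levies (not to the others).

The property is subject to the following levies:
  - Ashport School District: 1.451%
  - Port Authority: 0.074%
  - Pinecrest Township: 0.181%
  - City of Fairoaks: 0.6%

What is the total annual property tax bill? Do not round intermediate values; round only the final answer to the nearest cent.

$17,309.96

Assessed value = $1,738,130 × 0.51 = $886,446.3
Ashport School District: ($886,446.3 − $140,300) × 0.01451 = $746,146.3 × 0.01451 = $10,826.582813
Port Authority: $886,446.3 × 0.00074 = $655.970262
Pinecrest Township: ($886,446.3 − $140,300) × 0.00181 = $746,146.3 × 0.00181 = $1,350.524803
City of Fairoaks: ($886,446.3 − $140,300) × 0.006 = $746,146.3 × 0.006 = $4,476.8778
Total = $17,309.955678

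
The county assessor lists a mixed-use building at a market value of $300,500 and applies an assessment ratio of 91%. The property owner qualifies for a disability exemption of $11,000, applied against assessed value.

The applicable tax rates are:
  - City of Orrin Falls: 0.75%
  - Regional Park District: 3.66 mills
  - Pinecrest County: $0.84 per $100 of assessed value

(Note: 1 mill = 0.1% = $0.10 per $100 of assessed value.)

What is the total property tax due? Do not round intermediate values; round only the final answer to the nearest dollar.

Assessed value = $300,500 × 0.91 = $273,455
Taxable value = $273,455 − $11,000 = $262,455
City of Orrin Falls: $262,455 × 0.0075 = $1,968.4125
Regional Park District: $262,455 × 0.00366 = $960.5853
Pinecrest County: $262,455 × 0.0084 = $2,204.622
Total = $5,133.6198

$5,134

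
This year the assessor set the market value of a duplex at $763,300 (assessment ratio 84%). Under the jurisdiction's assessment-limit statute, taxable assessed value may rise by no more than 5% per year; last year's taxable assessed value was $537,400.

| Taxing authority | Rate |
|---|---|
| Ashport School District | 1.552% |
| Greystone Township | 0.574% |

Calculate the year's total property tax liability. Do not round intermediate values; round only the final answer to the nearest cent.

$11,996.38

Uncapped assessed value = $763,300 × 0.84 = $641,172
Cap limit = $537,400 × 1.05 = $564,270
Taxable assessed value = min($641,172, $564,270) = $564,270 (cap binds)
Ashport School District: $564,270 × 0.01552 = $8,757.4704
Greystone Township: $564,270 × 0.00574 = $3,238.9098
Total = $11,996.3802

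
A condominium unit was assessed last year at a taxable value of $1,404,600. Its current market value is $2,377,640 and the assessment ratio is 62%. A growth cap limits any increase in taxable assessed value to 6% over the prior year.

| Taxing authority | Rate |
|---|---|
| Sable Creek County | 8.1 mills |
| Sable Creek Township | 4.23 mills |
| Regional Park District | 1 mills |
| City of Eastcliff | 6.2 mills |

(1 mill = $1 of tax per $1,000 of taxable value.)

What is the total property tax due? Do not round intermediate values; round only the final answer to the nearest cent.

Uncapped assessed value = $2,377,640 × 0.62 = $1,474,136.8
Cap limit = $1,404,600 × 1.06 = $1,488,876
Taxable assessed value = min($1,474,136.8, $1,488,876) = $1,474,136.8 (cap does not bind)
Sable Creek County: $1,474,136.8 × 0.0081 = $11,940.50808
Sable Creek Township: $1,474,136.8 × 0.00423 = $6,235.598664
Regional Park District: $1,474,136.8 × 0.001 = $1,474.1368
City of Eastcliff: $1,474,136.8 × 0.0062 = $9,139.64816
Total = $28,789.891704

$28,789.89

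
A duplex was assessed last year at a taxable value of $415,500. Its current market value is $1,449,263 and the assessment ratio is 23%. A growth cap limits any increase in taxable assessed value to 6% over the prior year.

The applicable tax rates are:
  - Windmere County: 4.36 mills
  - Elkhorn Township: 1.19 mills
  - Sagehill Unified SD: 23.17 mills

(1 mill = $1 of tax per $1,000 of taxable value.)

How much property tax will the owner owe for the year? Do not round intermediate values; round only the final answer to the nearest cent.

$9,573.25

Uncapped assessed value = $1,449,263 × 0.23 = $333,330.49
Cap limit = $415,500 × 1.06 = $440,430
Taxable assessed value = min($333,330.49, $440,430) = $333,330.49 (cap does not bind)
Windmere County: $333,330.49 × 0.00436 = $1,453.3209364
Elkhorn Township: $333,330.49 × 0.00119 = $396.6632831
Sagehill Unified SD: $333,330.49 × 0.02317 = $7,723.2674533
Total = $9,573.2516728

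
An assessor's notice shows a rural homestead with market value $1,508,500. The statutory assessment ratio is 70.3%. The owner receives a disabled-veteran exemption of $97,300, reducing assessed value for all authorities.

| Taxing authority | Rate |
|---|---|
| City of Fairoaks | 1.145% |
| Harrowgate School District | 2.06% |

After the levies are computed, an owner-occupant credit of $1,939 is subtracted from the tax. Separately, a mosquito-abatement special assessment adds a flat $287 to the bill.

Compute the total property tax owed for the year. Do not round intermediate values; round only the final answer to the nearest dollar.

Assessed value = $1,508,500 × 0.703 = $1,060,475.5
Taxable value = $1,060,475.5 − $97,300 = $963,175.5
City of Fairoaks: $963,175.5 × 0.01145 = $11,028.359475
Harrowgate School District: $963,175.5 × 0.0206 = $19,841.4153
Levies subtotal = $30,869.774775
After credit = $30,869.774775 − $1,939 = $28,930.774775
Total = $28,930.774775 + $287 = $29,217.774775

$29,218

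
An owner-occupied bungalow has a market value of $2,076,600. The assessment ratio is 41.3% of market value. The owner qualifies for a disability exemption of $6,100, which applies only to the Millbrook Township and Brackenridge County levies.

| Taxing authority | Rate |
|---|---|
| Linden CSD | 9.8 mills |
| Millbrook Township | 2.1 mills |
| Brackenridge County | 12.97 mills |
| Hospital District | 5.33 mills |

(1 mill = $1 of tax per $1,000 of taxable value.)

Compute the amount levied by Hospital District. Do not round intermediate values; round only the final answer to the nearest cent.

$4,571.20

Assessed value = $2,076,600 × 0.413 = $857,635.8
Hospital District taxable value = $857,635.8 (exemption does not apply)
Hospital District levy = $857,635.8 × 0.00533 = $4,571.198814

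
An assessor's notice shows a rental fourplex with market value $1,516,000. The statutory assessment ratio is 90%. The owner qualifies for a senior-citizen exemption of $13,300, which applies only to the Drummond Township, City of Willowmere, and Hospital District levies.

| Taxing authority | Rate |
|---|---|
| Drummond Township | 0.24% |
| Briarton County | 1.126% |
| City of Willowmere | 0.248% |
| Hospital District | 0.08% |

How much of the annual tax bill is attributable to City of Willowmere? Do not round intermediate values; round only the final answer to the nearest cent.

Assessed value = $1,516,000 × 0.9 = $1,364,400
City of Willowmere taxable value = $1,364,400 − $13,300 = $1,351,100
City of Willowmere levy = $1,351,100 × 0.00248 = $3,350.728

$3,350.73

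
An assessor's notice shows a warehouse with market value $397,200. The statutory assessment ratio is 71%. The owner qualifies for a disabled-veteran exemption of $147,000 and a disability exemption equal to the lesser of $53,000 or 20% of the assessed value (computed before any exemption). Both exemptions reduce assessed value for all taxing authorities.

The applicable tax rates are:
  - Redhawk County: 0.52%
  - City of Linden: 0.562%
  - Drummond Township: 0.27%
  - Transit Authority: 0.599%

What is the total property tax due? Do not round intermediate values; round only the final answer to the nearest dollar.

Assessed value = $397,200 × 0.71 = $282,012
Disability exemption = min($53,000, 20% × $282,012) = min($53,000, $56,402.4) = $53,000 (dollar cap binds)
Taxable value = $282,012 − $147,000 − $53,000 = $82,012
Redhawk County: $82,012 × 0.0052 = $426.4624
City of Linden: $82,012 × 0.00562 = $460.90744
Drummond Township: $82,012 × 0.0027 = $221.4324
Transit Authority: $82,012 × 0.00599 = $491.25188
Total = $1,600.05412

$1,600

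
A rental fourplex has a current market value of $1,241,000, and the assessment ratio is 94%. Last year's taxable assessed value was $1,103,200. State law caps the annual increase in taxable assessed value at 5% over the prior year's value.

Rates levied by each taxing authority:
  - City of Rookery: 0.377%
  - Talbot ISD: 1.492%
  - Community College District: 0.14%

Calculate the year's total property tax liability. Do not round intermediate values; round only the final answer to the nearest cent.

$23,271.45

Uncapped assessed value = $1,241,000 × 0.94 = $1,166,540
Cap limit = $1,103,200 × 1.05 = $1,158,360
Taxable assessed value = min($1,166,540, $1,158,360) = $1,158,360 (cap binds)
City of Rookery: $1,158,360 × 0.00377 = $4,367.0172
Talbot ISD: $1,158,360 × 0.01492 = $17,282.7312
Community College District: $1,158,360 × 0.0014 = $1,621.704
Total = $23,271.4524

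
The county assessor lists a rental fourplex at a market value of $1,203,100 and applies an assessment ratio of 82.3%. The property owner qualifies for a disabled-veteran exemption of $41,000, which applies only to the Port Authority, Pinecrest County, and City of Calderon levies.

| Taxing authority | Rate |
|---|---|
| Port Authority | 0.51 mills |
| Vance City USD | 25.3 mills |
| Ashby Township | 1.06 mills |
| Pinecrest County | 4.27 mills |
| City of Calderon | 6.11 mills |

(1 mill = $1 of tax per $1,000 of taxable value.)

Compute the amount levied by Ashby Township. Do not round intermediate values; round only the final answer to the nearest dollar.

$1,050

Assessed value = $1,203,100 × 0.823 = $990,151.3
Ashby Township taxable value = $990,151.3 (exemption does not apply)
Ashby Township levy = $990,151.3 × 0.00106 = $1,049.560378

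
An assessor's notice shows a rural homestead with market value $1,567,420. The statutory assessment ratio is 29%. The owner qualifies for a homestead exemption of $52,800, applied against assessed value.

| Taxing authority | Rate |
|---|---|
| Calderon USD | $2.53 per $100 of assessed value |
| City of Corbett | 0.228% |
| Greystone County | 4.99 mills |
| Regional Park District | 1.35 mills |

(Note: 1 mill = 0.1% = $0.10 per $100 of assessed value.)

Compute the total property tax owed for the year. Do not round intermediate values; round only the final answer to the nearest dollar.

Assessed value = $1,567,420 × 0.29 = $454,551.8
Taxable value = $454,551.8 − $52,800 = $401,751.8
Calderon USD: $401,751.8 × 0.0253 = $10,164.32054
City of Corbett: $401,751.8 × 0.00228 = $915.994104
Greystone County: $401,751.8 × 0.00499 = $2,004.741482
Regional Park District: $401,751.8 × 0.00135 = $542.36493
Total = $13,627.421056

$13,627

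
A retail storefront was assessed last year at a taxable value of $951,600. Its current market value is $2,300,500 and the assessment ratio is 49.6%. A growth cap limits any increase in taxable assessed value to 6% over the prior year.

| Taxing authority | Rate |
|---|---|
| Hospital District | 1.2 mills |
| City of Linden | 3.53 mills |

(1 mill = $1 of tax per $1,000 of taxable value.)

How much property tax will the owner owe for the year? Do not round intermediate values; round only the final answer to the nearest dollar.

Uncapped assessed value = $2,300,500 × 0.496 = $1,141,048
Cap limit = $951,600 × 1.06 = $1,008,696
Taxable assessed value = min($1,141,048, $1,008,696) = $1,008,696 (cap binds)
Hospital District: $1,008,696 × 0.0012 = $1,210.4352
City of Linden: $1,008,696 × 0.00353 = $3,560.69688
Total = $4,771.13208

$4,771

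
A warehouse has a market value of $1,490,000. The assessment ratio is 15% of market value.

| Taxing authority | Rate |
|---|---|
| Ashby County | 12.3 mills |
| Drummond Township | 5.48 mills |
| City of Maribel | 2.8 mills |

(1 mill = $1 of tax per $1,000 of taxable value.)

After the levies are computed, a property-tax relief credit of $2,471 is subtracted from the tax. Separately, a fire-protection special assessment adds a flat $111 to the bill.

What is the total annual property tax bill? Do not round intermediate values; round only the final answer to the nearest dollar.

Assessed value = $1,490,000 × 0.15 = $223,500
Ashby County: $223,500 × 0.0123 = $2,749.05
Drummond Township: $223,500 × 0.00548 = $1,224.78
City of Maribel: $223,500 × 0.0028 = $625.8
Levies subtotal = $4,599.63
After credit = $4,599.63 − $2,471 = $2,128.63
Total = $2,128.63 + $111 = $2,239.63

$2,240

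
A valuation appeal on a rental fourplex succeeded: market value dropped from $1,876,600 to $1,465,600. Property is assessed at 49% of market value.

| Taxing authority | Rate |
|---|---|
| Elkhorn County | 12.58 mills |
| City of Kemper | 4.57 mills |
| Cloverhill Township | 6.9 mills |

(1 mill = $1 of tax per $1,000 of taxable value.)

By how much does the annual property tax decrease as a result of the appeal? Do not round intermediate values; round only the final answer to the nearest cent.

Old assessed value = $1,876,600 × 0.49 = $919,534
New assessed value = $1,465,600 × 0.49 = $718,144
Combined rate = 0.01258 + 0.00457 + 0.0069 = 0.02405
Old tax = $919,534 × 0.02405 = $22,114.7927
New tax = $718,144 × 0.02405 = $17,271.3632
Reduction = $22,114.7927 − $17,271.3632 = $4,843.4295

$4,843.43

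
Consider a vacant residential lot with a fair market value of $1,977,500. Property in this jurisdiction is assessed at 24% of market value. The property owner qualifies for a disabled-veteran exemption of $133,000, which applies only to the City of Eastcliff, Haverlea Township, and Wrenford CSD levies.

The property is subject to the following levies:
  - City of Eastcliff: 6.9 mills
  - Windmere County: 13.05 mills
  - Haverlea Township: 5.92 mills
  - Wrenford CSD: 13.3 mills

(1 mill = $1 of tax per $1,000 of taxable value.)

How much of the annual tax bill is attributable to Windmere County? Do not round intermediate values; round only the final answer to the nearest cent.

$6,193.53

Assessed value = $1,977,500 × 0.24 = $474,600
Windmere County taxable value = $474,600 (exemption does not apply)
Windmere County levy = $474,600 × 0.01305 = $6,193.53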